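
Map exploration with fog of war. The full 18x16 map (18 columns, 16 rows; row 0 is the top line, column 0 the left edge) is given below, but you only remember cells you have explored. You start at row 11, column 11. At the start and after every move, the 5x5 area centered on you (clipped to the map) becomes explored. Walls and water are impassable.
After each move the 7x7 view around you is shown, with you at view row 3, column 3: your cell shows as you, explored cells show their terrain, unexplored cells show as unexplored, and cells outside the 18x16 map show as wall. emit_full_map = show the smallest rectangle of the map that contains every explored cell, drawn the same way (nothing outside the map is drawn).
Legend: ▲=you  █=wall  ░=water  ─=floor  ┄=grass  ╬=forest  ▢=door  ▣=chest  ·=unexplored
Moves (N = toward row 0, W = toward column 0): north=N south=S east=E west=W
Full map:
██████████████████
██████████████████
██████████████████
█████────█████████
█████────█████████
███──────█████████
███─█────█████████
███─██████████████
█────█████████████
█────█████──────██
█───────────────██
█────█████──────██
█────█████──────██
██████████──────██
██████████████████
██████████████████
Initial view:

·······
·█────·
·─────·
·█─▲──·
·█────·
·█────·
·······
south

·█────·
·─────·
·█────·
·█─▲──·
·█────·
·█████·
·······

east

█────··
──────·
█─────·
█──▲──·
█─────·
██████·
·······

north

·······
█─────·
──────·
█──▲──·
█─────·
█─────·
██████·

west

·······
·█─────
·──────
·█─▲───
·█─────
·█─────
·██████

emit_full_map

█─────
──────
█─▲───
█─────
█─────
██████

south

·█─────
·──────
·█─────
·█─▲───
·█─────
·██████
·······

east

█─────·
──────·
█─────·
█──▲──·
█─────·
██████·
·······

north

·······
█─────·
──────·
█──▲──·
█─────·
█─────·
██████·

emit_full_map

█─────
──────
█──▲──
█─────
█─────
██████


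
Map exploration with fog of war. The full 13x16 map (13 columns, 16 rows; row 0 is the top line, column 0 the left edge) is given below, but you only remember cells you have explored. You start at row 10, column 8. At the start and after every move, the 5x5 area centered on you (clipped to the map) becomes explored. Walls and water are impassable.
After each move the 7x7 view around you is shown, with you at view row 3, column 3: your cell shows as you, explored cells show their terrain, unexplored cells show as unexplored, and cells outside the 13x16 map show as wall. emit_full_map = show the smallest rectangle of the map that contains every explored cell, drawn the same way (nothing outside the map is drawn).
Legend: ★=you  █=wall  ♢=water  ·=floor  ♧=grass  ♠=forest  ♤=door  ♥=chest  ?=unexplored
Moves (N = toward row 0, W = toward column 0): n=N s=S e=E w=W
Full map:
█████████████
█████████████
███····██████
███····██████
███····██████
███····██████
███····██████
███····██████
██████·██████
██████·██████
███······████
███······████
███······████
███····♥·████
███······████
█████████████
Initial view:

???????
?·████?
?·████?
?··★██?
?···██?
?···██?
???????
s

?·████?
?·████?
?···██?
?··★██?
?···██?
?·♥·██?
???????

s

?·████?
?···██?
?···██?
?··★██?
?·♥·██?
?···██?
???????

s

?···██?
?···██?
?···██?
?·♥★██?
?···██?
?█████?
███████

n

?·████?
?···██?
?···██?
?··★██?
?·♥·██?
?···██?
?█████?

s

?···██?
?···██?
?···██?
?·♥★██?
?···██?
?█████?
███████

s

?···██?
?···██?
?·♥·██?
?··★██?
?█████?
███████
███████


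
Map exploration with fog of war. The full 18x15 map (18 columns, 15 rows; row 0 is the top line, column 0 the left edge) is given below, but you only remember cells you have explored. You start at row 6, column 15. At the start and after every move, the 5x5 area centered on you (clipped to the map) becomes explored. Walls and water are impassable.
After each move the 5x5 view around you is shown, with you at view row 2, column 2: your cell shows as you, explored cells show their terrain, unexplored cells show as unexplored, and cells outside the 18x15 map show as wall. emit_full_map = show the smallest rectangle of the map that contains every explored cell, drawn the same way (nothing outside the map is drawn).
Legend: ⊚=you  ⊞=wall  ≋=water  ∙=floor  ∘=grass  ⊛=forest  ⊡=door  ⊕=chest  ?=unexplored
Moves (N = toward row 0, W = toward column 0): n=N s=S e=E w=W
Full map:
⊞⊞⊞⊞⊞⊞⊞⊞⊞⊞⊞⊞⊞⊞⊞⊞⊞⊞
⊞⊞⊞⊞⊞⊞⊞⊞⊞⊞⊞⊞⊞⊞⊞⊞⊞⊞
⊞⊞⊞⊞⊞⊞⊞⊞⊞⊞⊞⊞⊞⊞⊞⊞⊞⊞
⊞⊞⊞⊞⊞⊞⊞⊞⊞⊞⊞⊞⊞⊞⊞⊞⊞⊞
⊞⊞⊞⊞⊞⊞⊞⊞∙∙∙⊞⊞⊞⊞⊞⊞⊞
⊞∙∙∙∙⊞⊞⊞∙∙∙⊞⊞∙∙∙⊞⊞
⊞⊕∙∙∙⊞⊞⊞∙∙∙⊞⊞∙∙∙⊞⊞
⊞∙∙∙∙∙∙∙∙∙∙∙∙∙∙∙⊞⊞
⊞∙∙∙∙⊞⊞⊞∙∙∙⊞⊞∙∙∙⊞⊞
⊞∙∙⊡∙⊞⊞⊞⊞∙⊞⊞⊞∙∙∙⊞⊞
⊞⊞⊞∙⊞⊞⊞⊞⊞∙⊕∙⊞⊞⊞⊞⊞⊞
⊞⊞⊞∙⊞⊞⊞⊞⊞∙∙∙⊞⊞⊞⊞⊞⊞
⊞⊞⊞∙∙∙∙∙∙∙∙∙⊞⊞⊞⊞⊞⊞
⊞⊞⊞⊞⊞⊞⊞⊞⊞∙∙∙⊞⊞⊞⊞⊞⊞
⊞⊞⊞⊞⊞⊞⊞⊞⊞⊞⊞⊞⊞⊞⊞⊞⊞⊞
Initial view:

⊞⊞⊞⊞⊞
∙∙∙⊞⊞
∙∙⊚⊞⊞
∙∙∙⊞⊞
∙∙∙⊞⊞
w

⊞⊞⊞⊞⊞
⊞∙∙∙⊞
⊞∙⊚∙⊞
∙∙∙∙⊞
⊞∙∙∙⊞

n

⊞⊞⊞⊞⊞
⊞⊞⊞⊞⊞
⊞∙⊚∙⊞
⊞∙∙∙⊞
∙∙∙∙⊞

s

⊞⊞⊞⊞⊞
⊞∙∙∙⊞
⊞∙⊚∙⊞
∙∙∙∙⊞
⊞∙∙∙⊞

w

⊞⊞⊞⊞⊞
⊞⊞∙∙∙
⊞⊞⊚∙∙
∙∙∙∙∙
⊞⊞∙∙∙


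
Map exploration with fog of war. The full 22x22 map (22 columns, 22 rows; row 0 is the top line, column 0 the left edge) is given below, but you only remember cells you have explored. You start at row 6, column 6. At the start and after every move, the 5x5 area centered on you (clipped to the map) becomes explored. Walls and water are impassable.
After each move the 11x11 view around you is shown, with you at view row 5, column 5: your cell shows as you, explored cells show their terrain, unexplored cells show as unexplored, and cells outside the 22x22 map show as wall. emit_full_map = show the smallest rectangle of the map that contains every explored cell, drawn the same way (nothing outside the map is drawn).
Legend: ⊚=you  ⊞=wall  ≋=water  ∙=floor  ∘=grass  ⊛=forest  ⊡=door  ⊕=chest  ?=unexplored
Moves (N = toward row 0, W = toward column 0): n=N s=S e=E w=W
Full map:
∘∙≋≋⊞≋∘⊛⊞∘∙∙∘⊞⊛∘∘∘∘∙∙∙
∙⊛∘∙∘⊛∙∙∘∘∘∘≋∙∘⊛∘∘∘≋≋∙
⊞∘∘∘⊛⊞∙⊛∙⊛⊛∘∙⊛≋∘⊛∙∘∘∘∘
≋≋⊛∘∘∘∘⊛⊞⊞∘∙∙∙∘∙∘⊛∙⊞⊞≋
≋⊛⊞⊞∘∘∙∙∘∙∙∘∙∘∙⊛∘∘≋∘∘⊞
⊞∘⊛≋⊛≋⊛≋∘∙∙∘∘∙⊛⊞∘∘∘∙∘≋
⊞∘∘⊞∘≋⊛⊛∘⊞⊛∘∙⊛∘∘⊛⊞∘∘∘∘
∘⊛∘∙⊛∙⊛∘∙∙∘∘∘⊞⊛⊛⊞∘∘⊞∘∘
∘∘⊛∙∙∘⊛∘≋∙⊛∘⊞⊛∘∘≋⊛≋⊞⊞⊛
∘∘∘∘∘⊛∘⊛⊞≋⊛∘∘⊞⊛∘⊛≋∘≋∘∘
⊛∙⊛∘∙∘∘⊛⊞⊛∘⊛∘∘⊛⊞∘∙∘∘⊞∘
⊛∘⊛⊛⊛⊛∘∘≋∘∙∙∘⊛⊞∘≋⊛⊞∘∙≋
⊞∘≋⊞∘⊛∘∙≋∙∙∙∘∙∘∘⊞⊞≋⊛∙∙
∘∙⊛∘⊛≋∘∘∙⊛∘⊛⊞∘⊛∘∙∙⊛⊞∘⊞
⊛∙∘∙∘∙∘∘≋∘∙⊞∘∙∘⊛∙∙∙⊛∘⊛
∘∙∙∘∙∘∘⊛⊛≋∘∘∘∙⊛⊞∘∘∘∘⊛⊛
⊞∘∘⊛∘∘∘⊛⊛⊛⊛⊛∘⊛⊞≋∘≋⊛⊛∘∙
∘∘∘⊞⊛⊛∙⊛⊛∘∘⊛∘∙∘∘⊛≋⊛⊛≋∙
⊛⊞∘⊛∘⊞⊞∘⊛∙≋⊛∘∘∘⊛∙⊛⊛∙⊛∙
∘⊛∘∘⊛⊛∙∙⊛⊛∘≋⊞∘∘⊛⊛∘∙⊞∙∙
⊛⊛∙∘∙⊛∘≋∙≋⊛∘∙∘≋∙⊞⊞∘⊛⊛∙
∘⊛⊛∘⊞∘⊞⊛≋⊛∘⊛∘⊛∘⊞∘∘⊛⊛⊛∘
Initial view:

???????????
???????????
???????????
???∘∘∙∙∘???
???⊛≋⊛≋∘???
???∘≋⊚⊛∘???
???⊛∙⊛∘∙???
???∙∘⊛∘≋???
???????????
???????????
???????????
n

???????????
???????????
???????????
???∘∘∘⊛⊞???
???∘∘∙∙∘???
???⊛≋⊚≋∘???
???∘≋⊛⊛∘???
???⊛∙⊛∘∙???
???∙∘⊛∘≋???
???????????
???????????

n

⊞⊞⊞⊞⊞⊞⊞⊞⊞⊞⊞
???????????
???????????
???⊛⊞∙⊛∙???
???∘∘∘⊛⊞???
???∘∘⊚∙∘???
???⊛≋⊛≋∘???
???∘≋⊛⊛∘???
???⊛∙⊛∘∙???
???∙∘⊛∘≋???
???????????

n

⊞⊞⊞⊞⊞⊞⊞⊞⊞⊞⊞
⊞⊞⊞⊞⊞⊞⊞⊞⊞⊞⊞
???????????
???∘⊛∙∙∘???
???⊛⊞∙⊛∙???
???∘∘⊚⊛⊞???
???∘∘∙∙∘???
???⊛≋⊛≋∘???
???∘≋⊛⊛∘???
???⊛∙⊛∘∙???
???∙∘⊛∘≋???

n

⊞⊞⊞⊞⊞⊞⊞⊞⊞⊞⊞
⊞⊞⊞⊞⊞⊞⊞⊞⊞⊞⊞
⊞⊞⊞⊞⊞⊞⊞⊞⊞⊞⊞
???⊞≋∘⊛⊞???
???∘⊛∙∙∘???
???⊛⊞⊚⊛∙???
???∘∘∘⊛⊞???
???∘∘∙∙∘???
???⊛≋⊛≋∘???
???∘≋⊛⊛∘???
???⊛∙⊛∘∙???

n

⊞⊞⊞⊞⊞⊞⊞⊞⊞⊞⊞
⊞⊞⊞⊞⊞⊞⊞⊞⊞⊞⊞
⊞⊞⊞⊞⊞⊞⊞⊞⊞⊞⊞
⊞⊞⊞⊞⊞⊞⊞⊞⊞⊞⊞
???⊞≋∘⊛⊞???
???∘⊛⊚∙∘???
???⊛⊞∙⊛∙???
???∘∘∘⊛⊞???
???∘∘∙∙∘???
???⊛≋⊛≋∘???
???∘≋⊛⊛∘???

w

⊞⊞⊞⊞⊞⊞⊞⊞⊞⊞⊞
⊞⊞⊞⊞⊞⊞⊞⊞⊞⊞⊞
⊞⊞⊞⊞⊞⊞⊞⊞⊞⊞⊞
⊞⊞⊞⊞⊞⊞⊞⊞⊞⊞⊞
???≋⊞≋∘⊛⊞??
???∙∘⊚∙∙∘??
???∘⊛⊞∙⊛∙??
???∘∘∘∘⊛⊞??
????∘∘∙∙∘??
????⊛≋⊛≋∘??
????∘≋⊛⊛∘??

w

⊞⊞⊞⊞⊞⊞⊞⊞⊞⊞⊞
⊞⊞⊞⊞⊞⊞⊞⊞⊞⊞⊞
⊞⊞⊞⊞⊞⊞⊞⊞⊞⊞⊞
⊞⊞⊞⊞⊞⊞⊞⊞⊞⊞⊞
⊞??≋≋⊞≋∘⊛⊞?
⊞??∘∙⊚⊛∙∙∘?
⊞??∘∘⊛⊞∙⊛∙?
⊞??⊛∘∘∘∘⊛⊞?
⊞????∘∘∙∙∘?
⊞????⊛≋⊛≋∘?
⊞????∘≋⊛⊛∘?

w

⊞⊞⊞⊞⊞⊞⊞⊞⊞⊞⊞
⊞⊞⊞⊞⊞⊞⊞⊞⊞⊞⊞
⊞⊞⊞⊞⊞⊞⊞⊞⊞⊞⊞
⊞⊞⊞⊞⊞⊞⊞⊞⊞⊞⊞
⊞⊞?∙≋≋⊞≋∘⊛⊞
⊞⊞?⊛∘⊚∘⊛∙∙∘
⊞⊞?∘∘∘⊛⊞∙⊛∙
⊞⊞?≋⊛∘∘∘∘⊛⊞
⊞⊞????∘∘∙∙∘
⊞⊞????⊛≋⊛≋∘
⊞⊞????∘≋⊛⊛∘

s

⊞⊞⊞⊞⊞⊞⊞⊞⊞⊞⊞
⊞⊞⊞⊞⊞⊞⊞⊞⊞⊞⊞
⊞⊞⊞⊞⊞⊞⊞⊞⊞⊞⊞
⊞⊞?∙≋≋⊞≋∘⊛⊞
⊞⊞?⊛∘∙∘⊛∙∙∘
⊞⊞?∘∘⊚⊛⊞∙⊛∙
⊞⊞?≋⊛∘∘∘∘⊛⊞
⊞⊞?⊛⊞⊞∘∘∙∙∘
⊞⊞????⊛≋⊛≋∘
⊞⊞????∘≋⊛⊛∘
⊞⊞????⊛∙⊛∘∙

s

⊞⊞⊞⊞⊞⊞⊞⊞⊞⊞⊞
⊞⊞⊞⊞⊞⊞⊞⊞⊞⊞⊞
⊞⊞?∙≋≋⊞≋∘⊛⊞
⊞⊞?⊛∘∙∘⊛∙∙∘
⊞⊞?∘∘∘⊛⊞∙⊛∙
⊞⊞?≋⊛⊚∘∘∘⊛⊞
⊞⊞?⊛⊞⊞∘∘∙∙∘
⊞⊞?∘⊛≋⊛≋⊛≋∘
⊞⊞????∘≋⊛⊛∘
⊞⊞????⊛∙⊛∘∙
⊞⊞????∙∘⊛∘≋

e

⊞⊞⊞⊞⊞⊞⊞⊞⊞⊞⊞
⊞⊞⊞⊞⊞⊞⊞⊞⊞⊞⊞
⊞?∙≋≋⊞≋∘⊛⊞?
⊞?⊛∘∙∘⊛∙∙∘?
⊞?∘∘∘⊛⊞∙⊛∙?
⊞?≋⊛∘⊚∘∘⊛⊞?
⊞?⊛⊞⊞∘∘∙∙∘?
⊞?∘⊛≋⊛≋⊛≋∘?
⊞????∘≋⊛⊛∘?
⊞????⊛∙⊛∘∙?
⊞????∙∘⊛∘≋?

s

⊞⊞⊞⊞⊞⊞⊞⊞⊞⊞⊞
⊞?∙≋≋⊞≋∘⊛⊞?
⊞?⊛∘∙∘⊛∙∙∘?
⊞?∘∘∘⊛⊞∙⊛∙?
⊞?≋⊛∘∘∘∘⊛⊞?
⊞?⊛⊞⊞⊚∘∙∙∘?
⊞?∘⊛≋⊛≋⊛≋∘?
⊞??∘⊞∘≋⊛⊛∘?
⊞????⊛∙⊛∘∙?
⊞????∙∘⊛∘≋?
⊞??????????

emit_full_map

∙≋≋⊞≋∘⊛⊞
⊛∘∙∘⊛∙∙∘
∘∘∘⊛⊞∙⊛∙
≋⊛∘∘∘∘⊛⊞
⊛⊞⊞⊚∘∙∙∘
∘⊛≋⊛≋⊛≋∘
?∘⊞∘≋⊛⊛∘
???⊛∙⊛∘∙
???∙∘⊛∘≋

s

⊞?∙≋≋⊞≋∘⊛⊞?
⊞?⊛∘∙∘⊛∙∙∘?
⊞?∘∘∘⊛⊞∙⊛∙?
⊞?≋⊛∘∘∘∘⊛⊞?
⊞?⊛⊞⊞∘∘∙∙∘?
⊞?∘⊛≋⊚≋⊛≋∘?
⊞??∘⊞∘≋⊛⊛∘?
⊞??∘∙⊛∙⊛∘∙?
⊞????∙∘⊛∘≋?
⊞??????????
⊞??????????

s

⊞?⊛∘∙∘⊛∙∙∘?
⊞?∘∘∘⊛⊞∙⊛∙?
⊞?≋⊛∘∘∘∘⊛⊞?
⊞?⊛⊞⊞∘∘∙∙∘?
⊞?∘⊛≋⊛≋⊛≋∘?
⊞??∘⊞⊚≋⊛⊛∘?
⊞??∘∙⊛∙⊛∘∙?
⊞??⊛∙∙∘⊛∘≋?
⊞??????????
⊞??????????
⊞??????????

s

⊞?∘∘∘⊛⊞∙⊛∙?
⊞?≋⊛∘∘∘∘⊛⊞?
⊞?⊛⊞⊞∘∘∙∙∘?
⊞?∘⊛≋⊛≋⊛≋∘?
⊞??∘⊞∘≋⊛⊛∘?
⊞??∘∙⊚∙⊛∘∙?
⊞??⊛∙∙∘⊛∘≋?
⊞??∘∘∘⊛∘???
⊞??????????
⊞??????????
⊞??????????

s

⊞?≋⊛∘∘∘∘⊛⊞?
⊞?⊛⊞⊞∘∘∙∙∘?
⊞?∘⊛≋⊛≋⊛≋∘?
⊞??∘⊞∘≋⊛⊛∘?
⊞??∘∙⊛∙⊛∘∙?
⊞??⊛∙⊚∘⊛∘≋?
⊞??∘∘∘⊛∘???
⊞??⊛∘∙∘∘???
⊞??????????
⊞??????????
⊞??????????

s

⊞?⊛⊞⊞∘∘∙∙∘?
⊞?∘⊛≋⊛≋⊛≋∘?
⊞??∘⊞∘≋⊛⊛∘?
⊞??∘∙⊛∙⊛∘∙?
⊞??⊛∙∙∘⊛∘≋?
⊞??∘∘⊚⊛∘???
⊞??⊛∘∙∘∘???
⊞??⊛⊛⊛⊛∘???
⊞??????????
⊞??????????
⊞??????????

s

⊞?∘⊛≋⊛≋⊛≋∘?
⊞??∘⊞∘≋⊛⊛∘?
⊞??∘∙⊛∙⊛∘∙?
⊞??⊛∙∙∘⊛∘≋?
⊞??∘∘∘⊛∘???
⊞??⊛∘⊚∘∘???
⊞??⊛⊛⊛⊛∘???
⊞??≋⊞∘⊛∘???
⊞??????????
⊞??????????
⊞??????????

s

⊞??∘⊞∘≋⊛⊛∘?
⊞??∘∙⊛∙⊛∘∙?
⊞??⊛∙∙∘⊛∘≋?
⊞??∘∘∘⊛∘???
⊞??⊛∘∙∘∘???
⊞??⊛⊛⊚⊛∘???
⊞??≋⊞∘⊛∘???
⊞??⊛∘⊛≋∘???
⊞??????????
⊞??????????
⊞??????????

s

⊞??∘∙⊛∙⊛∘∙?
⊞??⊛∙∙∘⊛∘≋?
⊞??∘∘∘⊛∘???
⊞??⊛∘∙∘∘???
⊞??⊛⊛⊛⊛∘???
⊞??≋⊞⊚⊛∘???
⊞??⊛∘⊛≋∘???
⊞??∘∙∘∙∘???
⊞??????????
⊞??????????
⊞??????????

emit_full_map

∙≋≋⊞≋∘⊛⊞
⊛∘∙∘⊛∙∙∘
∘∘∘⊛⊞∙⊛∙
≋⊛∘∘∘∘⊛⊞
⊛⊞⊞∘∘∙∙∘
∘⊛≋⊛≋⊛≋∘
?∘⊞∘≋⊛⊛∘
?∘∙⊛∙⊛∘∙
?⊛∙∙∘⊛∘≋
?∘∘∘⊛∘??
?⊛∘∙∘∘??
?⊛⊛⊛⊛∘??
?≋⊞⊚⊛∘??
?⊛∘⊛≋∘??
?∘∙∘∙∘??

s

⊞??⊛∙∙∘⊛∘≋?
⊞??∘∘∘⊛∘???
⊞??⊛∘∙∘∘???
⊞??⊛⊛⊛⊛∘???
⊞??≋⊞∘⊛∘???
⊞??⊛∘⊚≋∘???
⊞??∘∙∘∙∘???
⊞??∙∘∙∘∘???
⊞??????????
⊞??????????
⊞??????????

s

⊞??∘∘∘⊛∘???
⊞??⊛∘∙∘∘???
⊞??⊛⊛⊛⊛∘???
⊞??≋⊞∘⊛∘???
⊞??⊛∘⊛≋∘???
⊞??∘∙⊚∙∘???
⊞??∙∘∙∘∘???
⊞??∘⊛∘∘∘???
⊞??????????
⊞??????????
⊞??????????

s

⊞??⊛∘∙∘∘???
⊞??⊛⊛⊛⊛∘???
⊞??≋⊞∘⊛∘???
⊞??⊛∘⊛≋∘???
⊞??∘∙∘∙∘???
⊞??∙∘⊚∘∘???
⊞??∘⊛∘∘∘???
⊞??∘⊞⊛⊛∙???
⊞??????????
⊞??????????
⊞??????????

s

⊞??⊛⊛⊛⊛∘???
⊞??≋⊞∘⊛∘???
⊞??⊛∘⊛≋∘???
⊞??∘∙∘∙∘???
⊞??∙∘∙∘∘???
⊞??∘⊛⊚∘∘???
⊞??∘⊞⊛⊛∙???
⊞??∘⊛∘⊞⊞???
⊞??????????
⊞??????????
⊞??????????

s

⊞??≋⊞∘⊛∘???
⊞??⊛∘⊛≋∘???
⊞??∘∙∘∙∘???
⊞??∙∘∙∘∘???
⊞??∘⊛∘∘∘???
⊞??∘⊞⊚⊛∙???
⊞??∘⊛∘⊞⊞???
⊞??∘∘⊛⊛∙???
⊞??????????
⊞??????????
⊞⊞⊞⊞⊞⊞⊞⊞⊞⊞⊞

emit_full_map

∙≋≋⊞≋∘⊛⊞
⊛∘∙∘⊛∙∙∘
∘∘∘⊛⊞∙⊛∙
≋⊛∘∘∘∘⊛⊞
⊛⊞⊞∘∘∙∙∘
∘⊛≋⊛≋⊛≋∘
?∘⊞∘≋⊛⊛∘
?∘∙⊛∙⊛∘∙
?⊛∙∙∘⊛∘≋
?∘∘∘⊛∘??
?⊛∘∙∘∘??
?⊛⊛⊛⊛∘??
?≋⊞∘⊛∘??
?⊛∘⊛≋∘??
?∘∙∘∙∘??
?∙∘∙∘∘??
?∘⊛∘∘∘??
?∘⊞⊚⊛∙??
?∘⊛∘⊞⊞??
?∘∘⊛⊛∙??

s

⊞??⊛∘⊛≋∘???
⊞??∘∙∘∙∘???
⊞??∙∘∙∘∘???
⊞??∘⊛∘∘∘???
⊞??∘⊞⊛⊛∙???
⊞??∘⊛⊚⊞⊞???
⊞??∘∘⊛⊛∙???
⊞??∙∘∙⊛∘???
⊞??????????
⊞⊞⊞⊞⊞⊞⊞⊞⊞⊞⊞
⊞⊞⊞⊞⊞⊞⊞⊞⊞⊞⊞

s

⊞??∘∙∘∙∘???
⊞??∙∘∙∘∘???
⊞??∘⊛∘∘∘???
⊞??∘⊞⊛⊛∙???
⊞??∘⊛∘⊞⊞???
⊞??∘∘⊚⊛∙???
⊞??∙∘∙⊛∘???
⊞??⊛∘⊞∘⊞???
⊞⊞⊞⊞⊞⊞⊞⊞⊞⊞⊞
⊞⊞⊞⊞⊞⊞⊞⊞⊞⊞⊞
⊞⊞⊞⊞⊞⊞⊞⊞⊞⊞⊞

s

⊞??∙∘∙∘∘???
⊞??∘⊛∘∘∘???
⊞??∘⊞⊛⊛∙???
⊞??∘⊛∘⊞⊞???
⊞??∘∘⊛⊛∙???
⊞??∙∘⊚⊛∘???
⊞??⊛∘⊞∘⊞???
⊞⊞⊞⊞⊞⊞⊞⊞⊞⊞⊞
⊞⊞⊞⊞⊞⊞⊞⊞⊞⊞⊞
⊞⊞⊞⊞⊞⊞⊞⊞⊞⊞⊞
⊞⊞⊞⊞⊞⊞⊞⊞⊞⊞⊞

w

⊞⊞??∙∘∙∘∘??
⊞⊞??∘⊛∘∘∘??
⊞⊞??∘⊞⊛⊛∙??
⊞⊞?⊞∘⊛∘⊞⊞??
⊞⊞?⊛∘∘⊛⊛∙??
⊞⊞?⊛∙⊚∙⊛∘??
⊞⊞?⊛⊛∘⊞∘⊞??
⊞⊞⊞⊞⊞⊞⊞⊞⊞⊞⊞
⊞⊞⊞⊞⊞⊞⊞⊞⊞⊞⊞
⊞⊞⊞⊞⊞⊞⊞⊞⊞⊞⊞
⊞⊞⊞⊞⊞⊞⊞⊞⊞⊞⊞

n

⊞⊞??∘∙∘∙∘??
⊞⊞??∙∘∙∘∘??
⊞⊞??∘⊛∘∘∘??
⊞⊞?∘∘⊞⊛⊛∙??
⊞⊞?⊞∘⊛∘⊞⊞??
⊞⊞?⊛∘⊚⊛⊛∙??
⊞⊞?⊛∙∘∙⊛∘??
⊞⊞?⊛⊛∘⊞∘⊞??
⊞⊞⊞⊞⊞⊞⊞⊞⊞⊞⊞
⊞⊞⊞⊞⊞⊞⊞⊞⊞⊞⊞
⊞⊞⊞⊞⊞⊞⊞⊞⊞⊞⊞

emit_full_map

∙≋≋⊞≋∘⊛⊞
⊛∘∙∘⊛∙∙∘
∘∘∘⊛⊞∙⊛∙
≋⊛∘∘∘∘⊛⊞
⊛⊞⊞∘∘∙∙∘
∘⊛≋⊛≋⊛≋∘
?∘⊞∘≋⊛⊛∘
?∘∙⊛∙⊛∘∙
?⊛∙∙∘⊛∘≋
?∘∘∘⊛∘??
?⊛∘∙∘∘??
?⊛⊛⊛⊛∘??
?≋⊞∘⊛∘??
?⊛∘⊛≋∘??
?∘∙∘∙∘??
?∙∘∙∘∘??
?∘⊛∘∘∘??
∘∘⊞⊛⊛∙??
⊞∘⊛∘⊞⊞??
⊛∘⊚⊛⊛∙??
⊛∙∘∙⊛∘??
⊛⊛∘⊞∘⊞??


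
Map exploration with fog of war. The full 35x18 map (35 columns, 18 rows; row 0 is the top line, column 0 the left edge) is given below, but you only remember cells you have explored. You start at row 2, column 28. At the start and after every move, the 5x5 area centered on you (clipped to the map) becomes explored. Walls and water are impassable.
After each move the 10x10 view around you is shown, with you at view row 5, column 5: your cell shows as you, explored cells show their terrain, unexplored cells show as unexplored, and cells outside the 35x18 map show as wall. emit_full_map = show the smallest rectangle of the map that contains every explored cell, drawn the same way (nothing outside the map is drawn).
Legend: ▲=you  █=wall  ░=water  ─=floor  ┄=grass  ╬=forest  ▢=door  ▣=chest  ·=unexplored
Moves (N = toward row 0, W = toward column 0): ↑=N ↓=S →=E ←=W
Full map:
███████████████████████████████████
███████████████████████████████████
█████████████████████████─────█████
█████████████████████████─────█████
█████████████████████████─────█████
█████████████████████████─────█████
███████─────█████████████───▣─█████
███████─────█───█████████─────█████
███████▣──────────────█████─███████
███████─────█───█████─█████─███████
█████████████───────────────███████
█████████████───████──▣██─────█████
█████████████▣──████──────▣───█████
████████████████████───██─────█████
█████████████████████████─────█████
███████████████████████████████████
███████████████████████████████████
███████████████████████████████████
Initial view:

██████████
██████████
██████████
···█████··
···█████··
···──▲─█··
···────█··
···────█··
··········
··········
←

██████████
██████████
██████████
···██████·
···██████·
···──▲──█·
···─────█·
···─────█·
··········
··········

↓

██████████
██████████
···██████·
···██████·
···─────█·
···──▲──█·
···─────█·
···─────··
··········
··········

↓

██████████
···██████·
···██████·
···─────█·
···─────█·
···──▲──█·
···─────··
···───▣─··
··········
··········

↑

██████████
██████████
···██████·
···██████·
···─────█·
···──▲──█·
···─────█·
···─────··
···───▣─··
··········

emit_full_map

██████
██████
─────█
──▲──█
─────█
─────·
───▣─·

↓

██████████
···██████·
···██████·
···─────█·
···─────█·
···──▲──█·
···─────··
···───▣─··
··········
··········

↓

···██████·
···██████·
···─────█·
···─────█·
···─────█·
···──▲──··
···───▣─··
···─────··
··········
··········

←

····██████
····██████
····─────█
···█─────█
···█─────█
···█─▲───·
···█───▣─·
···█─────·
··········
··········

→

···██████·
···██████·
···─────█·
··█─────█·
··█─────█·
··█──▲──··
··█───▣─··
··█─────··
··········
··········

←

····██████
····██████
····─────█
···█─────█
···█─────█
···█─▲───·
···█───▣─·
···█─────·
··········
··········

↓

····██████
····─────█
···█─────█
···█─────█
···█─────·
···█─▲─▣─·
···█─────·
···███─█··
··········
··········

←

·····█████
·····─────
····█─────
···██─────
···██─────
···██▲──▣─
···██─────
···████─█·
··········
··········

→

····██████
····─────█
···█─────█
··██─────█
··██─────·
··██─▲─▣─·
··██─────·
··████─█··
··········
··········

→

···██████·
···─────█·
··█─────█·
·██─────█·
·██─────··
·██──▲▣─··
·██─────··
·████─██··
··········
··········

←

····██████
····─────█
···█─────█
··██─────█
··██─────·
··██─▲─▣─·
··██─────·
··████─██·
··········
··········

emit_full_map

··██████
··██████
··─────█
·█─────█
██─────█
██─────·
██─▲─▣─·
██─────·
████─██·

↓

····─────█
···█─────█
··██─────█
··██─────·
··██───▣─·
··██─▲───·
··████─██·
···███─█··
··········
··········

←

·····─────
····█─────
···██─────
···██─────
···██───▣─
···██▲────
···████─██
···████─█·
··········
··········

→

····─────█
···█─────█
··██─────█
··██─────·
··██───▣─·
··██─▲───·
··████─██·
··████─█··
··········
··········

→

···─────█·
··█─────█·
·██─────█·
·██─────··
·██───▣─··
·██──▲──··
·████─██··
·████─██··
··········
··········

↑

···██████·
···─────█·
··█─────█·
·██─────█·
·██─────··
·██──▲▣─··
·██─────··
·████─██··
·████─██··
··········

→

··██████··
··─────█··
·█─────█··
██─────█··
██─────█··
██───▲─█··
██─────█··
████─███··
████─██···
··········

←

···██████·
···─────█·
··█─────█·
·██─────█·
·██─────█·
·██──▲▣─█·
·██─────█·
·████─███·
·████─██··
··········

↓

···─────█·
··█─────█·
·██─────█·
·██─────█·
·██───▣─█·
·██──▲──█·
·████─███·
·████─██··
··········
··········

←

····─────█
···█─────█
··██─────█
··██─────█
··██───▣─█
··██─▲───█
··████─███
··████─██·
··········
··········

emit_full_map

··██████
··██████
··─────█
·█─────█
██─────█
██─────█
██───▣─█
██─▲───█
████─███
████─██·


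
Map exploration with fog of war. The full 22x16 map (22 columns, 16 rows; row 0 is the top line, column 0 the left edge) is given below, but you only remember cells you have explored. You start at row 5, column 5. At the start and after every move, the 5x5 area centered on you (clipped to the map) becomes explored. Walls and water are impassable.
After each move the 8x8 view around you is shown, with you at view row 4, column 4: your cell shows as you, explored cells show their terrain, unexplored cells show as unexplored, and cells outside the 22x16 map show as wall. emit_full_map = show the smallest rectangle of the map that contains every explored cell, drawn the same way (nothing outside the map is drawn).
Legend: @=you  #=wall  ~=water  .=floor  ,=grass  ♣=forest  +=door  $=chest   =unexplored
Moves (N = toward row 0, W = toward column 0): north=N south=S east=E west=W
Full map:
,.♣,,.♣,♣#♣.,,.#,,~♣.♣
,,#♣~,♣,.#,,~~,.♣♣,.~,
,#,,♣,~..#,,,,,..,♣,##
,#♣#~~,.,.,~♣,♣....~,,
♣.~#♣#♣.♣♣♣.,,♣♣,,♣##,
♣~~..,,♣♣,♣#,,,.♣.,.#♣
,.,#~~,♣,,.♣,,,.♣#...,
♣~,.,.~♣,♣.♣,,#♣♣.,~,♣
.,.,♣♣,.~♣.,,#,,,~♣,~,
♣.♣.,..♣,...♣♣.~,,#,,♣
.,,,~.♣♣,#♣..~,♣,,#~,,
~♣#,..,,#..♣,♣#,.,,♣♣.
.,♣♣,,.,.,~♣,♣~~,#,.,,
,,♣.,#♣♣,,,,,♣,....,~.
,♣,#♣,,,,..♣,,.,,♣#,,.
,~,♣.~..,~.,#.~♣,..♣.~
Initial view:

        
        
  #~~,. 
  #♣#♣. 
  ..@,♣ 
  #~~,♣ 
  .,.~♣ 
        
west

        
        
  ♣#~~,.
  ~#♣#♣.
  ~.@,,♣
  ,#~~,♣
  ,.,.~♣
        

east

        
        
 ♣#~~,. 
 ~#♣#♣. 
 ~..@,♣ 
 ,#~~,♣ 
 ,.,.~♣ 
        

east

        
        
♣#~~,., 
~#♣#♣.♣ 
~..,@♣♣ 
,#~~,♣, 
,.,.~♣, 
        

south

        
♣#~~,., 
~#♣#♣.♣ 
~..,,♣♣ 
,#~~@♣, 
,.,.~♣, 
  ♣♣,.~ 
        

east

        
#~~,.,  
#♣#♣.♣♣ 
..,,♣♣, 
#~~,@,, 
.,.~♣,♣ 
 ♣♣,.~♣ 
        

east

        
~~,.,   
♣#♣.♣♣♣ 
.,,♣♣,♣ 
~~,♣@,. 
,.~♣,♣. 
♣♣,.~♣. 
        

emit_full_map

♣#~~,.,  
~#♣#♣.♣♣♣
~..,,♣♣,♣
,#~~,♣@,.
,.,.~♣,♣.
  ♣♣,.~♣.

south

~~,.,   
♣#♣.♣♣♣ 
.,,♣♣,♣ 
~~,♣,,. 
,.~♣@♣. 
♣♣,.~♣. 
  .♣,.. 
        

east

~,.,    
#♣.♣♣♣  
,,♣♣,♣# 
~,♣,,.♣ 
.~♣,@.♣ 
♣,.~♣., 
 .♣,... 
        

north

        
~,.,    
#♣.♣♣♣. 
,,♣♣,♣# 
~,♣,@.♣ 
.~♣,♣.♣ 
♣,.~♣., 
 .♣,... 

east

        
,.,     
♣.♣♣♣., 
,♣♣,♣#, 
,♣,,@♣, 
~♣,♣.♣, 
,.~♣.,, 
.♣,...  

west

        
~,.,    
#♣.♣♣♣.,
,,♣♣,♣#,
~,♣,@.♣,
.~♣,♣.♣,
♣,.~♣.,,
 .♣,... 

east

        
,.,     
♣.♣♣♣., 
,♣♣,♣#, 
,♣,,@♣, 
~♣,♣.♣, 
,.~♣.,, 
.♣,...  

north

        
        
,.,.,~♣ 
♣.♣♣♣., 
,♣♣,@#, 
,♣,,.♣, 
~♣,♣.♣, 
,.~♣.,, 

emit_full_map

♣#~~,.,.,~♣
~#♣#♣.♣♣♣.,
~..,,♣♣,@#,
,#~~,♣,,.♣,
,.,.~♣,♣.♣,
  ♣♣,.~♣.,,
    .♣,... 

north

        
        
  .#,,, 
,.,.,~♣ 
♣.♣♣@., 
,♣♣,♣#, 
,♣,,.♣, 
~♣,♣.♣, 

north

########
        
  .#,,~ 
  .#,,, 
,.,.@~♣ 
♣.♣♣♣., 
,♣♣,♣#, 
,♣,,.♣, 

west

########
        
  ,.#,,~
  ..#,,,
~,.,@,~♣
#♣.♣♣♣.,
,,♣♣,♣#,
~,♣,,.♣,

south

        
  ,.#,,~
  ..#,,,
~,.,.,~♣
#♣.♣@♣.,
,,♣♣,♣#,
~,♣,,.♣,
.~♣,♣.♣,

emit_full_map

     ,.#,,~
     ..#,,,
♣#~~,.,.,~♣
~#♣#♣.♣@♣.,
~..,,♣♣,♣#,
,#~~,♣,,.♣,
,.,.~♣,♣.♣,
  ♣♣,.~♣.,,
    .♣,... 

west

        
   ,.#,,
  ~..#,,
~~,.,.,~
♣#♣.@♣♣.
.,,♣♣,♣#
~~,♣,,.♣
,.~♣,♣.♣

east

        
  ,.#,,~
 ~..#,,,
~,.,.,~♣
#♣.♣@♣.,
,,♣♣,♣#,
~,♣,,.♣,
.~♣,♣.♣,

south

  ,.#,,~
 ~..#,,,
~,.,.,~♣
#♣.♣♣♣.,
,,♣♣@♣#,
~,♣,,.♣,
.~♣,♣.♣,
♣,.~♣.,,

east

 ,.#,,~ 
~..#,,, 
,.,.,~♣ 
♣.♣♣♣., 
,♣♣,@#, 
,♣,,.♣, 
~♣,♣.♣, 
,.~♣.,, 

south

~..#,,, 
,.,.,~♣ 
♣.♣♣♣., 
,♣♣,♣#, 
,♣,,@♣, 
~♣,♣.♣, 
,.~♣.,, 
.♣,...  

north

 ,.#,,~ 
~..#,,, 
,.,.,~♣ 
♣.♣♣♣., 
,♣♣,@#, 
,♣,,.♣, 
~♣,♣.♣, 
,.~♣.,, 

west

  ,.#,,~
 ~..#,,,
~,.,.,~♣
#♣.♣♣♣.,
,,♣♣@♣#,
~,♣,,.♣,
.~♣,♣.♣,
♣,.~♣.,,

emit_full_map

     ,.#,,~
    ~..#,,,
♣#~~,.,.,~♣
~#♣#♣.♣♣♣.,
~..,,♣♣@♣#,
,#~~,♣,,.♣,
,.,.~♣,♣.♣,
  ♣♣,.~♣.,,
    .♣,... 


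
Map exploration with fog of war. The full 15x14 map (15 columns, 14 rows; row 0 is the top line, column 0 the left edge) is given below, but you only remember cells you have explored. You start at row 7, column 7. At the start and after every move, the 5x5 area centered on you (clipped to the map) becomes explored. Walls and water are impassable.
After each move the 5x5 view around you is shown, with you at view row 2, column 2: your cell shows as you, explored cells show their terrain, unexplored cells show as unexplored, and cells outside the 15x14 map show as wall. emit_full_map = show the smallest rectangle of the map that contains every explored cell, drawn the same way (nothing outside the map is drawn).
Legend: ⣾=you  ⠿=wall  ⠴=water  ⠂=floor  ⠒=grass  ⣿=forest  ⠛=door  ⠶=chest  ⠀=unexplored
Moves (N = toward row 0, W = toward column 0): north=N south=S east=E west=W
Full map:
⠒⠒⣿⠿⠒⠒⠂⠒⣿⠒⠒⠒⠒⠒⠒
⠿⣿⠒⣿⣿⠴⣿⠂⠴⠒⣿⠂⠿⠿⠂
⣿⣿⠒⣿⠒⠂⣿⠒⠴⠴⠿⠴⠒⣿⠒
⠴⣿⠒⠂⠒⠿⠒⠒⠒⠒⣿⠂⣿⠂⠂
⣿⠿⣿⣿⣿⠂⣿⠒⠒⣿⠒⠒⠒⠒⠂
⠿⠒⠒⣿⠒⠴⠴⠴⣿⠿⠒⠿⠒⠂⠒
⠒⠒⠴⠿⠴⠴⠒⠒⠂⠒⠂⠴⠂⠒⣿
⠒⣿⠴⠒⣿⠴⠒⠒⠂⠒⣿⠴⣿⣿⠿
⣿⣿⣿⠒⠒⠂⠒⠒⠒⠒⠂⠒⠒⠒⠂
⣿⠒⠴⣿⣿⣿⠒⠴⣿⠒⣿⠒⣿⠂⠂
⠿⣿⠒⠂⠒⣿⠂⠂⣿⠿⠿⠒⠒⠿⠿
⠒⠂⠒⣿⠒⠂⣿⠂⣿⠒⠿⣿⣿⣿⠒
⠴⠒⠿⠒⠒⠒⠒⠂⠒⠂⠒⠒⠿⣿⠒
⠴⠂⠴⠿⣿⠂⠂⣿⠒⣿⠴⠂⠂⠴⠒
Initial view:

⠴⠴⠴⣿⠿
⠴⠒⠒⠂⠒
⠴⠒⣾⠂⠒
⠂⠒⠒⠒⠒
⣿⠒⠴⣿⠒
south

⠴⠒⠒⠂⠒
⠴⠒⠒⠂⠒
⠂⠒⣾⠒⠒
⣿⠒⠴⣿⠒
⣿⠂⠂⣿⠿

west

⠴⠴⠒⠒⠂
⣿⠴⠒⠒⠂
⠒⠂⣾⠒⠒
⣿⣿⠒⠴⣿
⠒⣿⠂⠂⣿

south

⣿⠴⠒⠒⠂
⠒⠂⠒⠒⠒
⣿⣿⣾⠴⣿
⠒⣿⠂⠂⣿
⠒⠂⣿⠂⣿

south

⠒⠂⠒⠒⠒
⣿⣿⠒⠴⣿
⠒⣿⣾⠂⣿
⠒⠂⣿⠂⣿
⠒⠒⠒⠂⠒

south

⣿⣿⠒⠴⣿
⠒⣿⠂⠂⣿
⠒⠂⣾⠂⣿
⠒⠒⠒⠂⠒
⣿⠂⠂⣿⠒

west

⣿⣿⣿⠒⠴
⠂⠒⣿⠂⠂
⣿⠒⣾⣿⠂
⠒⠒⠒⠒⠂
⠿⣿⠂⠂⣿

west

⠴⣿⣿⣿⠒
⠒⠂⠒⣿⠂
⠒⣿⣾⠂⣿
⠿⠒⠒⠒⠒
⠴⠿⣿⠂⠂

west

⠒⠴⣿⣿⣿
⣿⠒⠂⠒⣿
⠂⠒⣾⠒⠂
⠒⠿⠒⠒⠒
⠂⠴⠿⣿⠂

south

⣿⠒⠂⠒⣿
⠂⠒⣿⠒⠂
⠒⠿⣾⠒⠒
⠂⠴⠿⣿⠂
⠿⠿⠿⠿⠿

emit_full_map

⠀⠀⠀⠀⠴⠴⠴⣿⠿
⠀⠀⠀⠴⠴⠒⠒⠂⠒
⠀⠀⠀⣿⠴⠒⠒⠂⠒
⠀⠀⠀⠒⠂⠒⠒⠒⠒
⠒⠴⣿⣿⣿⠒⠴⣿⠒
⣿⠒⠂⠒⣿⠂⠂⣿⠿
⠂⠒⣿⠒⠂⣿⠂⣿⠀
⠒⠿⣾⠒⠒⠒⠂⠒⠀
⠂⠴⠿⣿⠂⠂⣿⠒⠀


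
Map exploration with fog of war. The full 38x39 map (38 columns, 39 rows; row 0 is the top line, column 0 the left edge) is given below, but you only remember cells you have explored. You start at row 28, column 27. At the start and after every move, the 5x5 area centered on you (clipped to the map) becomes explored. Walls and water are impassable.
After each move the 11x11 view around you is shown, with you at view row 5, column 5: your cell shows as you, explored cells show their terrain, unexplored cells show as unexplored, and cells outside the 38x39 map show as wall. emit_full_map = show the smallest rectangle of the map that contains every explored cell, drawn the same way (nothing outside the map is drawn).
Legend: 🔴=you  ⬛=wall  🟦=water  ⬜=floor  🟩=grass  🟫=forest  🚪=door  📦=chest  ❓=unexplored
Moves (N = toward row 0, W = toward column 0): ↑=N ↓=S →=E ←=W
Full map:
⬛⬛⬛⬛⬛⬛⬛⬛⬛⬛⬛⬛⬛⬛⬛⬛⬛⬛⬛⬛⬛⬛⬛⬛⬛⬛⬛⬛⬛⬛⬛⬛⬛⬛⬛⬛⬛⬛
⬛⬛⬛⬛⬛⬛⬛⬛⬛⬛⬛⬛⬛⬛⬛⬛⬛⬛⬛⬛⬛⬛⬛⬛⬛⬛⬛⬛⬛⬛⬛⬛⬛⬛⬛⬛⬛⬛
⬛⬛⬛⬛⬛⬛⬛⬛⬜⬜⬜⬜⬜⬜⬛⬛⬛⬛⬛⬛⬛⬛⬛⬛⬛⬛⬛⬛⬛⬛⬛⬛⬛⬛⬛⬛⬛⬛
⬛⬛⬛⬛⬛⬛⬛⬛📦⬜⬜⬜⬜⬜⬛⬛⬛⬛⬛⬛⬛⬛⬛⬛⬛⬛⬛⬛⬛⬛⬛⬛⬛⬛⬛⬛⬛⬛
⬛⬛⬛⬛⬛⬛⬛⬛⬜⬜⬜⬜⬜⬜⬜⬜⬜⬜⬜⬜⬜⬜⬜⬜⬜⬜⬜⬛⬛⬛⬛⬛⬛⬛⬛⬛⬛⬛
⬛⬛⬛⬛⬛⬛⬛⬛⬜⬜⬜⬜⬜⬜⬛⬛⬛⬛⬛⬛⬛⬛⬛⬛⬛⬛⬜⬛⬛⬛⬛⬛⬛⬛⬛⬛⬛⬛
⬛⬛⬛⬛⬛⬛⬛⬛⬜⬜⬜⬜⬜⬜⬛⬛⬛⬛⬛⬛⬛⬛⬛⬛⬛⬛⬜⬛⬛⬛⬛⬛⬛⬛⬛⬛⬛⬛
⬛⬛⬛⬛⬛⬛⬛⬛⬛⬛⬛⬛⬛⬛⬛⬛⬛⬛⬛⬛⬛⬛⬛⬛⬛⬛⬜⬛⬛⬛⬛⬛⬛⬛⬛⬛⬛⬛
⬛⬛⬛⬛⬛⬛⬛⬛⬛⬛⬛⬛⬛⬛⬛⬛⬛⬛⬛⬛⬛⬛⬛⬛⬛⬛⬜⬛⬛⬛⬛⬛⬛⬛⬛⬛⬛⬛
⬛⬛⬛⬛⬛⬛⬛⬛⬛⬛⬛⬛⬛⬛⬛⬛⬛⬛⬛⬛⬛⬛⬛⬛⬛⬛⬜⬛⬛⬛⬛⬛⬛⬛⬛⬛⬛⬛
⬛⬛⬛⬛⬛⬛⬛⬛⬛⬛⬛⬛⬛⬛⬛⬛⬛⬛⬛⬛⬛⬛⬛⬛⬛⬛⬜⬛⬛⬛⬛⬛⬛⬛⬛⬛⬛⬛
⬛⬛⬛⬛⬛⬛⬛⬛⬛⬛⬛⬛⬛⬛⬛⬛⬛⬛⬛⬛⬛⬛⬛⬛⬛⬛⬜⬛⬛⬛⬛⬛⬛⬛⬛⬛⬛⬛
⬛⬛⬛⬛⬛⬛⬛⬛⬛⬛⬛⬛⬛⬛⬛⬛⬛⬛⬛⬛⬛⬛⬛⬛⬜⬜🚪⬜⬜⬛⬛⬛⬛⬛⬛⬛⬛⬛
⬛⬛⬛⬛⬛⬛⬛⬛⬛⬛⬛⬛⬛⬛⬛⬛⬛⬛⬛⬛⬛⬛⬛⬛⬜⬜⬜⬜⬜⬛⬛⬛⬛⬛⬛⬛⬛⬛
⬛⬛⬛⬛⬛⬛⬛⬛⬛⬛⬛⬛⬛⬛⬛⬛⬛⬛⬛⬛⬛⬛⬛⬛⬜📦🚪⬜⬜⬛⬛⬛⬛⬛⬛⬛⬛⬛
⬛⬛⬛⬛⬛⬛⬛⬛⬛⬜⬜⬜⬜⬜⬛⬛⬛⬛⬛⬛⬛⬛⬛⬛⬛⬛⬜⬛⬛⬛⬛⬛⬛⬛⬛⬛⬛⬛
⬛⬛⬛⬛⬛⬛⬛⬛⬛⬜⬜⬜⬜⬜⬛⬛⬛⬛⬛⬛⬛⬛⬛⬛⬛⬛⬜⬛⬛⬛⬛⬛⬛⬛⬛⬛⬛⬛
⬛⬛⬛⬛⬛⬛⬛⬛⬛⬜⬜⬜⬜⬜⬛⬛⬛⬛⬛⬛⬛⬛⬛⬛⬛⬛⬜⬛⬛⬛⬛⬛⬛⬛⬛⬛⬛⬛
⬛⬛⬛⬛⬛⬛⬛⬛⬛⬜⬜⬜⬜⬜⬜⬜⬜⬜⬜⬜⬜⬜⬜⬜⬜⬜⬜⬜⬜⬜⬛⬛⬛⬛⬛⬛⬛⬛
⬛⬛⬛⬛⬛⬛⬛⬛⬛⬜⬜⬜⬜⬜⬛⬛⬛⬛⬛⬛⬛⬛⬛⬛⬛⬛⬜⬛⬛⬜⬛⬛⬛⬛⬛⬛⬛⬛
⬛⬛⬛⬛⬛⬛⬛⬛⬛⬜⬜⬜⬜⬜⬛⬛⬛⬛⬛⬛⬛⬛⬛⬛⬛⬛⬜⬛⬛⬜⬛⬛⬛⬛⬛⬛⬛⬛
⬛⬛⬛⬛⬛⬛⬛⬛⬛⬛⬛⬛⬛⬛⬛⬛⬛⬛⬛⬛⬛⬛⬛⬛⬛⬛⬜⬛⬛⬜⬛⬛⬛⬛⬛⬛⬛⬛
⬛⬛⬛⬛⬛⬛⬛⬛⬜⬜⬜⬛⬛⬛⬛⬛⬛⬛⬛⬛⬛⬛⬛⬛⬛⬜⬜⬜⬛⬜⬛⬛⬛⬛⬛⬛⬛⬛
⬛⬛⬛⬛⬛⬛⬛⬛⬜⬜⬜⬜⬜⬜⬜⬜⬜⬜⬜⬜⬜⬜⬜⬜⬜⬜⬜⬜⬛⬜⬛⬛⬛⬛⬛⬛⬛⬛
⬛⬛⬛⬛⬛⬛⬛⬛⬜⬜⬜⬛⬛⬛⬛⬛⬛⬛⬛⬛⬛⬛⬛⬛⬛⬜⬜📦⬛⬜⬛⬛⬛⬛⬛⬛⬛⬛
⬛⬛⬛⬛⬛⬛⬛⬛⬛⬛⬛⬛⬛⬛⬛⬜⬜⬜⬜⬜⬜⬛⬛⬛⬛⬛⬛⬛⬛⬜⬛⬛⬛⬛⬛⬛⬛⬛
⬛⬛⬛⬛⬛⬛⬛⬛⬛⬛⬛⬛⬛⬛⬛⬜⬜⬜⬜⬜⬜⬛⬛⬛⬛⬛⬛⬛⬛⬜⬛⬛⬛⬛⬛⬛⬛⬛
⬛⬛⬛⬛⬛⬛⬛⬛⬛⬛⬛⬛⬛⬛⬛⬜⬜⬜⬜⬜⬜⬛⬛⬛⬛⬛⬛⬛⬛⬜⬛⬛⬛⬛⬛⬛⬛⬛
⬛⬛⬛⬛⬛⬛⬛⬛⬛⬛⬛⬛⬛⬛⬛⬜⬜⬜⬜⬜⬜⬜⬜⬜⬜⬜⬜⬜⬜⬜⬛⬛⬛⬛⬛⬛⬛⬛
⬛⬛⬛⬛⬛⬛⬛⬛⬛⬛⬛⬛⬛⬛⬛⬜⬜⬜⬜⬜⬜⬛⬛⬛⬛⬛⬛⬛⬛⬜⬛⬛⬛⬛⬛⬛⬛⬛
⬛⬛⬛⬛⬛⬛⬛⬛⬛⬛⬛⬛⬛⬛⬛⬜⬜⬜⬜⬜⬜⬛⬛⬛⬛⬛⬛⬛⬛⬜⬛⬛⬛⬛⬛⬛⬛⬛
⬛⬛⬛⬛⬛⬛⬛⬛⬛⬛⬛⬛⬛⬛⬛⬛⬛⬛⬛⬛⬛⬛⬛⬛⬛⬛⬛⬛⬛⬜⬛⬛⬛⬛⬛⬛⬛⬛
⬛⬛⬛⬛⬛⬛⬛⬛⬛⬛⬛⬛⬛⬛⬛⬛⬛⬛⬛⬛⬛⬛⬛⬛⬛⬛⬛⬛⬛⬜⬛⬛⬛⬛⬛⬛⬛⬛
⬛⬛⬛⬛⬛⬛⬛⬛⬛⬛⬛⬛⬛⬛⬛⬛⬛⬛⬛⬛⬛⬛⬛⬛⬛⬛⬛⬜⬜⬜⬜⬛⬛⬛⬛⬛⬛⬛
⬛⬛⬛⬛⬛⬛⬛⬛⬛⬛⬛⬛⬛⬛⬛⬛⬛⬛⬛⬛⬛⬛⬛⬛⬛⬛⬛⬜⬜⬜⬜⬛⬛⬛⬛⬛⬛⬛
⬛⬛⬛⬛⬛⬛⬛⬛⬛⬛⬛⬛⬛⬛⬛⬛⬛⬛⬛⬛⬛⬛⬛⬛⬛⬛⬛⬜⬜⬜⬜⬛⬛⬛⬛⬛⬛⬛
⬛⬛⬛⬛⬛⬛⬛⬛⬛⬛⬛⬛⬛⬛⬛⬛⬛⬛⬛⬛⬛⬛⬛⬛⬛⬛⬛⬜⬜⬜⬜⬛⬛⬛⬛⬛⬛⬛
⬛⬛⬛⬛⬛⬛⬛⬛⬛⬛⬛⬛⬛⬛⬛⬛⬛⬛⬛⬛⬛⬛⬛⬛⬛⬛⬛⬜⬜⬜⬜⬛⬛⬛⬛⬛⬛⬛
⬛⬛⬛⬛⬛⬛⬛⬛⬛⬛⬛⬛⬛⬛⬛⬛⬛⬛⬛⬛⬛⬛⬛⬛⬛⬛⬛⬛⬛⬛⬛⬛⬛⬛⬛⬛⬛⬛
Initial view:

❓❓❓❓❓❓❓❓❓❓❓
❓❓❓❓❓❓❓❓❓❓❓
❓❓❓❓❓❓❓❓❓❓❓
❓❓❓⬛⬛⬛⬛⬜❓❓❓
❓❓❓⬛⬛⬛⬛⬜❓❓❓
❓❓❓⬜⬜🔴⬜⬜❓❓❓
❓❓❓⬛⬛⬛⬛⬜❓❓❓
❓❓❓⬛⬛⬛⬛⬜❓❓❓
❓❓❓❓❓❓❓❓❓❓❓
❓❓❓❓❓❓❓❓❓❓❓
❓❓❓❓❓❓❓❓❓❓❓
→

❓❓❓❓❓❓❓❓❓❓❓
❓❓❓❓❓❓❓❓❓❓❓
❓❓❓❓❓❓❓❓❓❓❓
❓❓⬛⬛⬛⬛⬜⬛❓❓❓
❓❓⬛⬛⬛⬛⬜⬛❓❓❓
❓❓⬜⬜⬜🔴⬜⬛❓❓❓
❓❓⬛⬛⬛⬛⬜⬛❓❓❓
❓❓⬛⬛⬛⬛⬜⬛❓❓❓
❓❓❓❓❓❓❓❓❓❓❓
❓❓❓❓❓❓❓❓❓❓❓
❓❓❓❓❓❓❓❓❓❓❓

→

❓❓❓❓❓❓❓❓❓❓❓
❓❓❓❓❓❓❓❓❓❓❓
❓❓❓❓❓❓❓❓❓❓❓
❓⬛⬛⬛⬛⬜⬛⬛❓❓❓
❓⬛⬛⬛⬛⬜⬛⬛❓❓❓
❓⬜⬜⬜⬜🔴⬛⬛❓❓❓
❓⬛⬛⬛⬛⬜⬛⬛❓❓❓
❓⬛⬛⬛⬛⬜⬛⬛❓❓❓
❓❓❓❓❓❓❓❓❓❓❓
❓❓❓❓❓❓❓❓❓❓❓
❓❓❓❓❓❓❓❓❓❓❓

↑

❓❓❓❓❓❓❓❓❓❓❓
❓❓❓❓❓❓❓❓❓❓❓
❓❓❓❓❓❓❓❓❓❓❓
❓❓❓⬛⬛⬜⬛⬛❓❓❓
❓⬛⬛⬛⬛⬜⬛⬛❓❓❓
❓⬛⬛⬛⬛🔴⬛⬛❓❓❓
❓⬜⬜⬜⬜⬜⬛⬛❓❓❓
❓⬛⬛⬛⬛⬜⬛⬛❓❓❓
❓⬛⬛⬛⬛⬜⬛⬛❓❓❓
❓❓❓❓❓❓❓❓❓❓❓
❓❓❓❓❓❓❓❓❓❓❓

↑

❓❓❓❓❓❓❓❓❓❓❓
❓❓❓❓❓❓❓❓❓❓❓
❓❓❓❓❓❓❓❓❓❓❓
❓❓❓📦⬛⬜⬛⬛❓❓❓
❓❓❓⬛⬛⬜⬛⬛❓❓❓
❓⬛⬛⬛⬛🔴⬛⬛❓❓❓
❓⬛⬛⬛⬛⬜⬛⬛❓❓❓
❓⬜⬜⬜⬜⬜⬛⬛❓❓❓
❓⬛⬛⬛⬛⬜⬛⬛❓❓❓
❓⬛⬛⬛⬛⬜⬛⬛❓❓❓
❓❓❓❓❓❓❓❓❓❓❓

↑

❓❓❓❓❓❓❓❓❓❓❓
❓❓❓❓❓❓❓❓❓❓❓
❓❓❓❓❓❓❓❓❓❓❓
❓❓❓⬜⬛⬜⬛⬛❓❓❓
❓❓❓📦⬛⬜⬛⬛❓❓❓
❓❓❓⬛⬛🔴⬛⬛❓❓❓
❓⬛⬛⬛⬛⬜⬛⬛❓❓❓
❓⬛⬛⬛⬛⬜⬛⬛❓❓❓
❓⬜⬜⬜⬜⬜⬛⬛❓❓❓
❓⬛⬛⬛⬛⬜⬛⬛❓❓❓
❓⬛⬛⬛⬛⬜⬛⬛❓❓❓

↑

❓❓❓❓❓❓❓❓❓❓❓
❓❓❓❓❓❓❓❓❓❓❓
❓❓❓❓❓❓❓❓❓❓❓
❓❓❓⬜⬛⬜⬛⬛❓❓❓
❓❓❓⬜⬛⬜⬛⬛❓❓❓
❓❓❓📦⬛🔴⬛⬛❓❓❓
❓❓❓⬛⬛⬜⬛⬛❓❓❓
❓⬛⬛⬛⬛⬜⬛⬛❓❓❓
❓⬛⬛⬛⬛⬜⬛⬛❓❓❓
❓⬜⬜⬜⬜⬜⬛⬛❓❓❓
❓⬛⬛⬛⬛⬜⬛⬛❓❓❓

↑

❓❓❓❓❓❓❓❓❓❓❓
❓❓❓❓❓❓❓❓❓❓❓
❓❓❓❓❓❓❓❓❓❓❓
❓❓❓⬛⬛⬜⬛⬛❓❓❓
❓❓❓⬜⬛⬜⬛⬛❓❓❓
❓❓❓⬜⬛🔴⬛⬛❓❓❓
❓❓❓📦⬛⬜⬛⬛❓❓❓
❓❓❓⬛⬛⬜⬛⬛❓❓❓
❓⬛⬛⬛⬛⬜⬛⬛❓❓❓
❓⬛⬛⬛⬛⬜⬛⬛❓❓❓
❓⬜⬜⬜⬜⬜⬛⬛❓❓❓

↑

❓❓❓❓❓❓❓❓❓❓❓
❓❓❓❓❓❓❓❓❓❓❓
❓❓❓❓❓❓❓❓❓❓❓
❓❓❓⬛⬛⬜⬛⬛❓❓❓
❓❓❓⬛⬛⬜⬛⬛❓❓❓
❓❓❓⬜⬛🔴⬛⬛❓❓❓
❓❓❓⬜⬛⬜⬛⬛❓❓❓
❓❓❓📦⬛⬜⬛⬛❓❓❓
❓❓❓⬛⬛⬜⬛⬛❓❓❓
❓⬛⬛⬛⬛⬜⬛⬛❓❓❓
❓⬛⬛⬛⬛⬜⬛⬛❓❓❓

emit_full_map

❓❓⬛⬛⬜⬛⬛
❓❓⬛⬛⬜⬛⬛
❓❓⬜⬛🔴⬛⬛
❓❓⬜⬛⬜⬛⬛
❓❓📦⬛⬜⬛⬛
❓❓⬛⬛⬜⬛⬛
⬛⬛⬛⬛⬜⬛⬛
⬛⬛⬛⬛⬜⬛⬛
⬜⬜⬜⬜⬜⬛⬛
⬛⬛⬛⬛⬜⬛⬛
⬛⬛⬛⬛⬜⬛⬛

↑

❓❓❓❓❓❓❓❓❓❓❓
❓❓❓❓❓❓❓❓❓❓❓
❓❓❓❓❓❓❓❓❓❓❓
❓❓❓⬛⬛⬜⬛⬛❓❓❓
❓❓❓⬛⬛⬜⬛⬛❓❓❓
❓❓❓⬛⬛🔴⬛⬛❓❓❓
❓❓❓⬜⬛⬜⬛⬛❓❓❓
❓❓❓⬜⬛⬜⬛⬛❓❓❓
❓❓❓📦⬛⬜⬛⬛❓❓❓
❓❓❓⬛⬛⬜⬛⬛❓❓❓
❓⬛⬛⬛⬛⬜⬛⬛❓❓❓

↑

❓❓❓❓❓❓❓❓❓❓❓
❓❓❓❓❓❓❓❓❓❓❓
❓❓❓❓❓❓❓❓❓❓❓
❓❓❓⬜⬜⬜⬛⬛❓❓❓
❓❓❓⬛⬛⬜⬛⬛❓❓❓
❓❓❓⬛⬛🔴⬛⬛❓❓❓
❓❓❓⬛⬛⬜⬛⬛❓❓❓
❓❓❓⬜⬛⬜⬛⬛❓❓❓
❓❓❓⬜⬛⬜⬛⬛❓❓❓
❓❓❓📦⬛⬜⬛⬛❓❓❓
❓❓❓⬛⬛⬜⬛⬛❓❓❓

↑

❓❓❓❓❓❓❓❓❓❓❓
❓❓❓❓❓❓❓❓❓❓❓
❓❓❓❓❓❓❓❓❓❓❓
❓❓❓⬛⬛⬛⬛⬛❓❓❓
❓❓❓⬜⬜⬜⬛⬛❓❓❓
❓❓❓⬛⬛🔴⬛⬛❓❓❓
❓❓❓⬛⬛⬜⬛⬛❓❓❓
❓❓❓⬛⬛⬜⬛⬛❓❓❓
❓❓❓⬜⬛⬜⬛⬛❓❓❓
❓❓❓⬜⬛⬜⬛⬛❓❓❓
❓❓❓📦⬛⬜⬛⬛❓❓❓

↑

❓❓❓❓❓❓❓❓❓❓❓
❓❓❓❓❓❓❓❓❓❓❓
❓❓❓❓❓❓❓❓❓❓❓
❓❓❓⬛⬛⬛⬛⬛❓❓❓
❓❓❓⬛⬛⬛⬛⬛❓❓❓
❓❓❓⬜⬜🔴⬛⬛❓❓❓
❓❓❓⬛⬛⬜⬛⬛❓❓❓
❓❓❓⬛⬛⬜⬛⬛❓❓❓
❓❓❓⬛⬛⬜⬛⬛❓❓❓
❓❓❓⬜⬛⬜⬛⬛❓❓❓
❓❓❓⬜⬛⬜⬛⬛❓❓❓

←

❓❓❓❓❓❓❓❓❓❓❓
❓❓❓❓❓❓❓❓❓❓❓
❓❓❓❓❓❓❓❓❓❓❓
❓❓❓⬜⬛⬛⬛⬛⬛❓❓
❓❓❓⬜⬛⬛⬛⬛⬛❓❓
❓❓❓⬜⬜🔴⬜⬛⬛❓❓
❓❓❓⬜⬛⬛⬜⬛⬛❓❓
❓❓❓⬜⬛⬛⬜⬛⬛❓❓
❓❓❓❓⬛⬛⬜⬛⬛❓❓
❓❓❓❓⬜⬛⬜⬛⬛❓❓
❓❓❓❓⬜⬛⬜⬛⬛❓❓

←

❓❓❓❓❓❓❓❓❓❓❓
❓❓❓❓❓❓❓❓❓❓❓
❓❓❓❓❓❓❓❓❓❓❓
❓❓❓⬛⬜⬛⬛⬛⬛⬛❓
❓❓❓⬛⬜⬛⬛⬛⬛⬛❓
❓❓❓⬜⬜🔴⬜⬜⬛⬛❓
❓❓❓⬛⬜⬛⬛⬜⬛⬛❓
❓❓❓⬛⬜⬛⬛⬜⬛⬛❓
❓❓❓❓❓⬛⬛⬜⬛⬛❓
❓❓❓❓❓⬜⬛⬜⬛⬛❓
❓❓❓❓❓⬜⬛⬜⬛⬛❓

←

❓❓❓❓❓❓❓❓❓❓❓
❓❓❓❓❓❓❓❓❓❓❓
❓❓❓❓❓❓❓❓❓❓❓
❓❓❓⬛⬛⬜⬛⬛⬛⬛⬛
❓❓❓⬛⬛⬜⬛⬛⬛⬛⬛
❓❓❓⬜⬜🔴⬜⬜⬜⬛⬛
❓❓❓⬛⬛⬜⬛⬛⬜⬛⬛
❓❓❓⬛⬛⬜⬛⬛⬜⬛⬛
❓❓❓❓❓❓⬛⬛⬜⬛⬛
❓❓❓❓❓❓⬜⬛⬜⬛⬛
❓❓❓❓❓❓⬜⬛⬜⬛⬛

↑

❓❓❓❓❓❓❓❓❓❓❓
❓❓❓❓❓❓❓❓❓❓❓
❓❓❓❓❓❓❓❓❓❓❓
❓❓❓⬛⬛⬜⬛⬛❓❓❓
❓❓❓⬛⬛⬜⬛⬛⬛⬛⬛
❓❓❓⬛⬛🔴⬛⬛⬛⬛⬛
❓❓❓⬜⬜⬜⬜⬜⬜⬛⬛
❓❓❓⬛⬛⬜⬛⬛⬜⬛⬛
❓❓❓⬛⬛⬜⬛⬛⬜⬛⬛
❓❓❓❓❓❓⬛⬛⬜⬛⬛
❓❓❓❓❓❓⬜⬛⬜⬛⬛

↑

❓❓❓❓❓❓❓❓❓❓❓
❓❓❓❓❓❓❓❓❓❓❓
❓❓❓❓❓❓❓❓❓❓❓
❓❓❓⬜📦🚪⬜⬜❓❓❓
❓❓❓⬛⬛⬜⬛⬛❓❓❓
❓❓❓⬛⬛🔴⬛⬛⬛⬛⬛
❓❓❓⬛⬛⬜⬛⬛⬛⬛⬛
❓❓❓⬜⬜⬜⬜⬜⬜⬛⬛
❓❓❓⬛⬛⬜⬛⬛⬜⬛⬛
❓❓❓⬛⬛⬜⬛⬛⬜⬛⬛
❓❓❓❓❓❓⬛⬛⬜⬛⬛

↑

❓❓❓❓❓❓❓❓❓❓❓
❓❓❓❓❓❓❓❓❓❓❓
❓❓❓❓❓❓❓❓❓❓❓
❓❓❓⬜⬜⬜⬜⬜❓❓❓
❓❓❓⬜📦🚪⬜⬜❓❓❓
❓❓❓⬛⬛🔴⬛⬛❓❓❓
❓❓❓⬛⬛⬜⬛⬛⬛⬛⬛
❓❓❓⬛⬛⬜⬛⬛⬛⬛⬛
❓❓❓⬜⬜⬜⬜⬜⬜⬛⬛
❓❓❓⬛⬛⬜⬛⬛⬜⬛⬛
❓❓❓⬛⬛⬜⬛⬛⬜⬛⬛

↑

❓❓❓❓❓❓❓❓❓❓❓
❓❓❓❓❓❓❓❓❓❓❓
❓❓❓❓❓❓❓❓❓❓❓
❓❓❓⬜⬜🚪⬜⬜❓❓❓
❓❓❓⬜⬜⬜⬜⬜❓❓❓
❓❓❓⬜📦🔴⬜⬜❓❓❓
❓❓❓⬛⬛⬜⬛⬛❓❓❓
❓❓❓⬛⬛⬜⬛⬛⬛⬛⬛
❓❓❓⬛⬛⬜⬛⬛⬛⬛⬛
❓❓❓⬜⬜⬜⬜⬜⬜⬛⬛
❓❓❓⬛⬛⬜⬛⬛⬜⬛⬛

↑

❓❓❓❓❓❓❓❓❓❓❓
❓❓❓❓❓❓❓❓❓❓❓
❓❓❓❓❓❓❓❓❓❓❓
❓❓❓⬛⬛⬜⬛⬛❓❓❓
❓❓❓⬜⬜🚪⬜⬜❓❓❓
❓❓❓⬜⬜🔴⬜⬜❓❓❓
❓❓❓⬜📦🚪⬜⬜❓❓❓
❓❓❓⬛⬛⬜⬛⬛❓❓❓
❓❓❓⬛⬛⬜⬛⬛⬛⬛⬛
❓❓❓⬛⬛⬜⬛⬛⬛⬛⬛
❓❓❓⬜⬜⬜⬜⬜⬜⬛⬛

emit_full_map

⬛⬛⬜⬛⬛❓❓❓
⬜⬜🚪⬜⬜❓❓❓
⬜⬜🔴⬜⬜❓❓❓
⬜📦🚪⬜⬜❓❓❓
⬛⬛⬜⬛⬛❓❓❓
⬛⬛⬜⬛⬛⬛⬛⬛
⬛⬛⬜⬛⬛⬛⬛⬛
⬜⬜⬜⬜⬜⬜⬛⬛
⬛⬛⬜⬛⬛⬜⬛⬛
⬛⬛⬜⬛⬛⬜⬛⬛
❓❓❓⬛⬛⬜⬛⬛
❓❓❓⬜⬛⬜⬛⬛
❓❓❓⬜⬛⬜⬛⬛
❓❓❓📦⬛⬜⬛⬛
❓❓❓⬛⬛⬜⬛⬛
❓⬛⬛⬛⬛⬜⬛⬛
❓⬛⬛⬛⬛⬜⬛⬛
❓⬜⬜⬜⬜⬜⬛⬛
❓⬛⬛⬛⬛⬜⬛⬛
❓⬛⬛⬛⬛⬜⬛⬛

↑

❓❓❓❓❓❓❓❓❓❓❓
❓❓❓❓❓❓❓❓❓❓❓
❓❓❓❓❓❓❓❓❓❓❓
❓❓❓⬛⬛⬜⬛⬛❓❓❓
❓❓❓⬛⬛⬜⬛⬛❓❓❓
❓❓❓⬜⬜🔴⬜⬜❓❓❓
❓❓❓⬜⬜⬜⬜⬜❓❓❓
❓❓❓⬜📦🚪⬜⬜❓❓❓
❓❓❓⬛⬛⬜⬛⬛❓❓❓
❓❓❓⬛⬛⬜⬛⬛⬛⬛⬛
❓❓❓⬛⬛⬜⬛⬛⬛⬛⬛

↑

❓❓❓❓❓❓❓❓❓❓❓
❓❓❓❓❓❓❓❓❓❓❓
❓❓❓❓❓❓❓❓❓❓❓
❓❓❓⬛⬛⬜⬛⬛❓❓❓
❓❓❓⬛⬛⬜⬛⬛❓❓❓
❓❓❓⬛⬛🔴⬛⬛❓❓❓
❓❓❓⬜⬜🚪⬜⬜❓❓❓
❓❓❓⬜⬜⬜⬜⬜❓❓❓
❓❓❓⬜📦🚪⬜⬜❓❓❓
❓❓❓⬛⬛⬜⬛⬛❓❓❓
❓❓❓⬛⬛⬜⬛⬛⬛⬛⬛

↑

❓❓❓❓❓❓❓❓❓❓❓
❓❓❓❓❓❓❓❓❓❓❓
❓❓❓❓❓❓❓❓❓❓❓
❓❓❓⬛⬛⬜⬛⬛❓❓❓
❓❓❓⬛⬛⬜⬛⬛❓❓❓
❓❓❓⬛⬛🔴⬛⬛❓❓❓
❓❓❓⬛⬛⬜⬛⬛❓❓❓
❓❓❓⬜⬜🚪⬜⬜❓❓❓
❓❓❓⬜⬜⬜⬜⬜❓❓❓
❓❓❓⬜📦🚪⬜⬜❓❓❓
❓❓❓⬛⬛⬜⬛⬛❓❓❓

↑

❓❓❓❓❓❓❓❓❓❓❓
❓❓❓❓❓❓❓❓❓❓❓
❓❓❓❓❓❓❓❓❓❓❓
❓❓❓⬛⬛⬜⬛⬛❓❓❓
❓❓❓⬛⬛⬜⬛⬛❓❓❓
❓❓❓⬛⬛🔴⬛⬛❓❓❓
❓❓❓⬛⬛⬜⬛⬛❓❓❓
❓❓❓⬛⬛⬜⬛⬛❓❓❓
❓❓❓⬜⬜🚪⬜⬜❓❓❓
❓❓❓⬜⬜⬜⬜⬜❓❓❓
❓❓❓⬜📦🚪⬜⬜❓❓❓

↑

❓❓❓❓❓❓❓❓❓❓❓
❓❓❓❓❓❓❓❓❓❓❓
❓❓❓❓❓❓❓❓❓❓❓
❓❓❓⬛⬛⬜⬛⬛❓❓❓
❓❓❓⬛⬛⬜⬛⬛❓❓❓
❓❓❓⬛⬛🔴⬛⬛❓❓❓
❓❓❓⬛⬛⬜⬛⬛❓❓❓
❓❓❓⬛⬛⬜⬛⬛❓❓❓
❓❓❓⬛⬛⬜⬛⬛❓❓❓
❓❓❓⬜⬜🚪⬜⬜❓❓❓
❓❓❓⬜⬜⬜⬜⬜❓❓❓

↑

❓❓❓❓❓❓❓❓❓❓❓
❓❓❓❓❓❓❓❓❓❓❓
❓❓❓❓❓❓❓❓❓❓❓
❓❓❓⬛⬛⬜⬛⬛❓❓❓
❓❓❓⬛⬛⬜⬛⬛❓❓❓
❓❓❓⬛⬛🔴⬛⬛❓❓❓
❓❓❓⬛⬛⬜⬛⬛❓❓❓
❓❓❓⬛⬛⬜⬛⬛❓❓❓
❓❓❓⬛⬛⬜⬛⬛❓❓❓
❓❓❓⬛⬛⬜⬛⬛❓❓❓
❓❓❓⬜⬜🚪⬜⬜❓❓❓

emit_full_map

⬛⬛⬜⬛⬛❓❓❓
⬛⬛⬜⬛⬛❓❓❓
⬛⬛🔴⬛⬛❓❓❓
⬛⬛⬜⬛⬛❓❓❓
⬛⬛⬜⬛⬛❓❓❓
⬛⬛⬜⬛⬛❓❓❓
⬛⬛⬜⬛⬛❓❓❓
⬜⬜🚪⬜⬜❓❓❓
⬜⬜⬜⬜⬜❓❓❓
⬜📦🚪⬜⬜❓❓❓
⬛⬛⬜⬛⬛❓❓❓
⬛⬛⬜⬛⬛⬛⬛⬛
⬛⬛⬜⬛⬛⬛⬛⬛
⬜⬜⬜⬜⬜⬜⬛⬛
⬛⬛⬜⬛⬛⬜⬛⬛
⬛⬛⬜⬛⬛⬜⬛⬛
❓❓❓⬛⬛⬜⬛⬛
❓❓❓⬜⬛⬜⬛⬛
❓❓❓⬜⬛⬜⬛⬛
❓❓❓📦⬛⬜⬛⬛
❓❓❓⬛⬛⬜⬛⬛
❓⬛⬛⬛⬛⬜⬛⬛
❓⬛⬛⬛⬛⬜⬛⬛
❓⬜⬜⬜⬜⬜⬛⬛
❓⬛⬛⬛⬛⬜⬛⬛
❓⬛⬛⬛⬛⬜⬛⬛
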